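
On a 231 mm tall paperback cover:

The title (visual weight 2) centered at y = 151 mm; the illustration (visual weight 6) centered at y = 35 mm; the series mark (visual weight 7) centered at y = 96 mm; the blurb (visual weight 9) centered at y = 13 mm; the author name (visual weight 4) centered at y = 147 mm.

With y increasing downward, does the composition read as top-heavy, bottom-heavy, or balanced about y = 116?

Weights sum to 2 + 6 + 7 + 9 + 4 = 28.
Σw·y = 2·151 + 6·35 + 7·96 + 9·13 + 4·147 = 1889, so ȳ = 1889/28 ≈ 67.46.
67.5 lies above (smaller y than) the midline 116, so the layout is top-heavy.

top-heavy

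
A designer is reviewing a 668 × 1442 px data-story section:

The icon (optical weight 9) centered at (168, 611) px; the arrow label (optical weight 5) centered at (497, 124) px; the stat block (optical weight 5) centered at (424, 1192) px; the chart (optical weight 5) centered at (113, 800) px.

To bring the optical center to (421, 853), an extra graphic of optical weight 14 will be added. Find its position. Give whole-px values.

New total weight: (9 + 5 + 5 + 5) + 14 = 38.
x: target moment 38×421 = 15998; current 9·168 + 5·497 + 5·424 + 5·113 = 6682; the extra graphic supplies 9316, so x = 9316/14 ≈ 665.43.
y: target moment 38×853 = 32414; current 9·611 + 5·124 + 5·1192 + 5·800 = 16079; the extra graphic supplies 16335, so y = 16335/14 ≈ 1166.79.

(665, 1167)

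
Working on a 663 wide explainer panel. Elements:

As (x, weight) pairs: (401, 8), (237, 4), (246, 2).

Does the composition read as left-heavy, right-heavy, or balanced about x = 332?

Total weight = 8 + 4 + 2 = 14.
Σw·x = 8·401 + 4·237 + 2·246 = 4648, so x̄ = 4648/14 ≈ 332.00.
332.00 = 332 exactly: balanced.

balanced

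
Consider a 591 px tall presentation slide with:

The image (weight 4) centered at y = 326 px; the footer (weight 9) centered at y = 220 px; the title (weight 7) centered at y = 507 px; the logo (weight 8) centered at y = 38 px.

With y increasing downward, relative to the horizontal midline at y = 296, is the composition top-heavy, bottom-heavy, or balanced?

top-heavy

Σw = 4 + 9 + 7 + 8 = 28.
Σw·y = 4·326 + 9·220 + 7·507 + 8·38 = 7137, so ȳ = 7137/28 ≈ 254.89.
Since 254.9 is above (smaller y than) 296, the composition reads top-heavy.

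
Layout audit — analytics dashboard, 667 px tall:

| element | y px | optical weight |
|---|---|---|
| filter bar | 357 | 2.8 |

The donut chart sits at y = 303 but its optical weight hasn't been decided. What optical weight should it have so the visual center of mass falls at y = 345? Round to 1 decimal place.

w ≈ 0.8

The single fixed element contributes weight 2.8, moment 2.8·357 = 999.6.
Set Σw·y/Σw = 345: (999.6 + 303w) = 345·(2.8 + w).
Solving: w = (345·2.8 − 999.6) / (303 − 345) = -33.6 / -42 ≈ 0.80.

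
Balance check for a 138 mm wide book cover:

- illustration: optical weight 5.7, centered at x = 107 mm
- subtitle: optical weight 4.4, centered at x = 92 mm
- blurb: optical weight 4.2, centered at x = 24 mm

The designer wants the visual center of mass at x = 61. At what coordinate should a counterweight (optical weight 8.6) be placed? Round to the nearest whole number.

x ≈ 33

With the counterweight, Σw becomes 5.7 + 4.4 + 4.2 + 8.6 = 22.9.
x: target moment 22.9×61 = 1396.9; current 5.7·107 + 4.4·92 + 4.2·24 = 1115.5; the counterweight supplies 281.4, so x = 281.4/8.6 ≈ 32.72.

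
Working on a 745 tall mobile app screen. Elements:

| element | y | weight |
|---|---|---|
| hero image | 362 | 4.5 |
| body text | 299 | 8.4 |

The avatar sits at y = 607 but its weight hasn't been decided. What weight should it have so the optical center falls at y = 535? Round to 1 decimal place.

Existing Σw = 12.9 (4.5 + 8.4); existing moment 4.5·362 + 8.4·299 = 4140.6.
Set Σw·y/Σw = 535: (4140.6 + 607w) = 535·(12.9 + w).
Rearranging, w·(607 − 535) = 535·12.9 − 4140.6 = 2760.9, so w ≈ 2760.9/72 = 38.35.

w ≈ 38.3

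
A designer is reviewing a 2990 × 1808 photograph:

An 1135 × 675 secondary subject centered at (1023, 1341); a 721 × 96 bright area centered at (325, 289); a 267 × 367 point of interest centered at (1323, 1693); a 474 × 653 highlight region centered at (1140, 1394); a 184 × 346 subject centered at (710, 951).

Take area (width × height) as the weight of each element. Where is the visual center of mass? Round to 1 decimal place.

Areas: secondary subject 1135·675 = 766125, bright area 721·96 = 69216, point of interest 267·367 = 97989, highlight region 474·653 = 309522, subject 184·346 = 63664. Total weight = 1306516.
x: (766125·1023 + 69216·325 + 97989·1323 + 309522·1140 + 63664·710) / 1306516 = 1333937042 / 1306516 ≈ 1020.99
y: (766125·1341 + 69216·289 + 97989·1693 + 309522·1394 + 63664·951) / 1306516 = 1705290558 / 1306516 ≈ 1305.22

(1021.0, 1305.2)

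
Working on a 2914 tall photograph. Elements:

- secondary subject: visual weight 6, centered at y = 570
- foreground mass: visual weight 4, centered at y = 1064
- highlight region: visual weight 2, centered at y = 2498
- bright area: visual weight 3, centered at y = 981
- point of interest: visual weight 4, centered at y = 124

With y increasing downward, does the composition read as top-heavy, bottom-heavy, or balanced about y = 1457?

Total weight = 6 + 4 + 2 + 3 + 4 = 19.
y: (6·570 + 4·1064 + 2·2498 + 3·981 + 4·124) / 19 = 16111 / 19 ≈ 847.95
Since 847.9 is above (smaller y than) 1457, the composition reads top-heavy.

top-heavy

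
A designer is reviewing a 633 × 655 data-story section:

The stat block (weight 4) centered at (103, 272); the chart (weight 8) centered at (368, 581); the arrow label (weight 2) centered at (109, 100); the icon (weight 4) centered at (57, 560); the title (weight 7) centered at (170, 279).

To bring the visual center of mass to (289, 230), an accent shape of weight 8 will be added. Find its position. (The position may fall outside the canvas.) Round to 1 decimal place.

(568.1, -317.4)

New total weight: (4 + 8 + 2 + 4 + 7) + 8 = 33.
x: target moment 33×289 = 9537; current 4·103 + 8·368 + 2·109 + 4·57 + 7·170 = 4992; the accent shape supplies 4545, so x = 4545/8 ≈ 568.12.
y: target moment 33×230 = 7590; current 4·272 + 8·581 + 2·100 + 4·560 + 7·279 = 10129; the accent shape supplies -2539, so y = -2539/8 ≈ -317.38.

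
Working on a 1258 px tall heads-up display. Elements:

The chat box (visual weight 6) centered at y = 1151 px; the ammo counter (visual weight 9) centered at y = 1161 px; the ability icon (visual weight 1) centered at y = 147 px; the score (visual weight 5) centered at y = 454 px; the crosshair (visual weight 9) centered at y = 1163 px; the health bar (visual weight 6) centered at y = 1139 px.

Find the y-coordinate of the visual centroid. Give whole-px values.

Weights sum to 6 + 9 + 1 + 5 + 9 + 6 = 36.
y: (6·1151 + 9·1161 + 1·147 + 5·454 + 9·1163 + 6·1139) / 36 = 37073 / 36 ≈ 1029.81

y ≈ 1030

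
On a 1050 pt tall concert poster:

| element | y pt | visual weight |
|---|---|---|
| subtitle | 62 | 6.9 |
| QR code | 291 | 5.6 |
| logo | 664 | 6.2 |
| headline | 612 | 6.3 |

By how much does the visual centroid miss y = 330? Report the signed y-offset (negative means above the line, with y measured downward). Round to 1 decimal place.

≈ 71.2 pt

Total weight = 6.9 + 5.6 + 6.2 + 6.3 = 25.0.
y-moment: 6.9·62 + 5.6·291 + 6.2·664 + 6.3·612 = 10029.8; centroid 10029.8/25.0 ≈ 401.19.
Difference: 401.19 − 330 ≈ 71.19.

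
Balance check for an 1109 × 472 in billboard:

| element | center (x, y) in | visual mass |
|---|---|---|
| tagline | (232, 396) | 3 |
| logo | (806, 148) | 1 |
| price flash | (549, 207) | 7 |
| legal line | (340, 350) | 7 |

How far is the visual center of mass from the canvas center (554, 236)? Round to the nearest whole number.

≈ 136 in

Total weight = 3 + 1 + 7 + 7 = 18.
x: (3·232 + 1·806 + 7·549 + 7·340) / 18 = 7725 / 18 ≈ 429.17
y: (3·396 + 1·148 + 7·207 + 7·350) / 18 = 5235 / 18 ≈ 290.83
Relative to (554, 236): Δ = (-124.83, 54.83); |Δ| = √(-124.83² + 54.83²) ≈ 136.35.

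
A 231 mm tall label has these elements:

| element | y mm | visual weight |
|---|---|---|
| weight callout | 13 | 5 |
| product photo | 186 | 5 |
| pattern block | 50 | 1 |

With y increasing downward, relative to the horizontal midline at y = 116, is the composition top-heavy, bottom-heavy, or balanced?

top-heavy

Weights sum to 5 + 5 + 1 = 11.
y-moment: 5·13 + 5·186 + 1·50 = 1045; centroid 1045/11 ≈ 95.00.
95.0 vs midline 116 → top-heavy.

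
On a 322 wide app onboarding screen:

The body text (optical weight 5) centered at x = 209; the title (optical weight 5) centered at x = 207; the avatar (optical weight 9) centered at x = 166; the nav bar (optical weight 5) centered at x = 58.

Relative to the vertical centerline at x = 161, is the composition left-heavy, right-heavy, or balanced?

balanced

Σw = 5 + 5 + 9 + 5 = 24.
x-moment: 5·209 + 5·207 + 9·166 + 5·58 = 3864; centroid 3864/24 ≈ 161.00.
The centroid 161.00 matches the midline at 161, so the layout is balanced.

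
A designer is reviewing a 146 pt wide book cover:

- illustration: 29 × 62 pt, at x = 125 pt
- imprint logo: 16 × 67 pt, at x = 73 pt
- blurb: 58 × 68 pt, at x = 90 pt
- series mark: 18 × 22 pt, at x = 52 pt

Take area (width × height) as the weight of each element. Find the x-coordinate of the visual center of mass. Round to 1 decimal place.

x ≈ 94.1

Areas → weights: illustration 29·62 = 1798, imprint logo 16·67 = 1072, blurb 58·68 = 3944, series mark 18·22 = 396; Σw = 7210.
x-moment: 1798·125 + 1072·73 + 3944·90 + 396·52 = 678558; centroid 678558/7210 ≈ 94.11.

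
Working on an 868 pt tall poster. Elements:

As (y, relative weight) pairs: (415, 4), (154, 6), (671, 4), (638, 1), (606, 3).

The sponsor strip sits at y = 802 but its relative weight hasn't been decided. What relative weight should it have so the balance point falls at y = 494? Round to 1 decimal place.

Fixed elements: Σw = 4 + 6 + 4 + 1 + 3 = 18, Σw·y = 4·415 + 6·154 + 4·671 + 1·638 + 3·606 = 7724.
Balance at y = 494 requires (7724 + w·802) / (18 + w) = 494.
So w = (494·18 − 7724)/(802 − 494) = 1168/308 ≈ 3.79.

w ≈ 3.8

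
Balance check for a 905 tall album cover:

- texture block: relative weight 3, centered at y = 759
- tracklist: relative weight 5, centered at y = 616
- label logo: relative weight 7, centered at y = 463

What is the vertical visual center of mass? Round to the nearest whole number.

Weights sum to 3 + 5 + 7 = 15.
Σw·y = 3·759 + 5·616 + 7·463 = 8598, so ȳ = 8598/15 ≈ 573.20.

y ≈ 573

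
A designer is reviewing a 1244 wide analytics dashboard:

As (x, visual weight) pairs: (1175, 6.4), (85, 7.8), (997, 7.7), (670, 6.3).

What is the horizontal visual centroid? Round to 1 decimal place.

x ≈ 712.1

Total weight = 6.4 + 7.8 + 7.7 + 6.3 = 28.2.
Σw·x = 6.4·1175 + 7.8·85 + 7.7·997 + 6.3·670 = 20080.9, so x̄ = 20080.9/28.2 ≈ 712.09.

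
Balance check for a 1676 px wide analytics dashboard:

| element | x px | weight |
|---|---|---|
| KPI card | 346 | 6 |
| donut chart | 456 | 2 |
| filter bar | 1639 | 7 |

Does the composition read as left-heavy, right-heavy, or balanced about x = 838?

Σw = 6 + 2 + 7 = 15.
Σw·x = 6·346 + 2·456 + 7·1639 = 14461, so x̄ = 14461/15 ≈ 964.07.
964.1 vs midline 838 → right-heavy.

right-heavy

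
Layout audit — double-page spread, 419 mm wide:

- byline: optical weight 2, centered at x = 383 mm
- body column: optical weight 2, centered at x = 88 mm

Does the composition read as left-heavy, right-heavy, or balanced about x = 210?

Weights sum to 2 + 2 = 4.
x-moment: 2·383 + 2·88 = 942; centroid 942/4 ≈ 235.50.
235.5 lies right of the midline 210, so the layout is right-heavy.

right-heavy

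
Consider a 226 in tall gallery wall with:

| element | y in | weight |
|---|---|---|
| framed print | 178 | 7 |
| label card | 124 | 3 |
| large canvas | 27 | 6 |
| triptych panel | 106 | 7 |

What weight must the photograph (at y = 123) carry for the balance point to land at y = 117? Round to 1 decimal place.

w ≈ 28.2

Known weights sum to 7 + 3 + 6 + 7 = 23; their moment is 7·178 + 3·124 + 6·27 + 7·106 = 2522.
Set Σw·y/Σw = 117: (2522 + 123w) = 117·(23 + w).
Solving: w = (117·23 − 2522) / (123 − 117) = 169 / 6 ≈ 28.17.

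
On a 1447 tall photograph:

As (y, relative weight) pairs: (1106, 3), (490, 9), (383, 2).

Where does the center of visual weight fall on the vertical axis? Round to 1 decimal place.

y ≈ 606.7

Weights sum to 3 + 9 + 2 = 14.
y-moment: 3·1106 + 9·490 + 2·383 = 8494; centroid 8494/14 ≈ 606.71.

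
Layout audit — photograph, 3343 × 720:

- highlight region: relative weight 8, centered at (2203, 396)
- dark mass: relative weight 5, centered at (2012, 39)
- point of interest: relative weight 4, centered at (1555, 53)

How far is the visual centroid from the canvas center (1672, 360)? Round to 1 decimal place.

Total weight = 8 + 5 + 4 = 17.
x-moment: 8·2203 + 5·2012 + 4·1555 = 33904; centroid 33904/17 ≈ 1994.35.
y-moment: 8·396 + 5·39 + 4·53 = 3575; centroid 3575/17 ≈ 210.29.
Relative to (1672, 360): Δ = (322.35, -149.71); |Δ| = √(322.35² + -149.71²) ≈ 355.42.

≈ 355.4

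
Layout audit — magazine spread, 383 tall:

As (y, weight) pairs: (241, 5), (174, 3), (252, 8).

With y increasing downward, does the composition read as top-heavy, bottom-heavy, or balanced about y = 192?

Σw = 5 + 3 + 8 = 16.
Σw·y = 5·241 + 3·174 + 8·252 = 3743, so ȳ = 3743/16 ≈ 233.94.
Since 233.9 is below (larger y than) 192, the composition reads bottom-heavy.

bottom-heavy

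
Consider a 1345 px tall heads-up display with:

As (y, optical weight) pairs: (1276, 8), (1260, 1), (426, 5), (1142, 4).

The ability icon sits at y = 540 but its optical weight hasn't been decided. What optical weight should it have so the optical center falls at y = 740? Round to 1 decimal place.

Fixed elements: Σw = 8 + 1 + 5 + 4 = 18, Σw·y = 8·1276 + 1·1260 + 5·426 + 4·1142 = 18166.
Set Σw·y/Σw = 740: (18166 + 540w) = 740·(18 + w).
Rearranging, w·(540 − 740) = 740·18 − 18166 = -4846, so w ≈ -4846/-200 = 24.23.

w ≈ 24.2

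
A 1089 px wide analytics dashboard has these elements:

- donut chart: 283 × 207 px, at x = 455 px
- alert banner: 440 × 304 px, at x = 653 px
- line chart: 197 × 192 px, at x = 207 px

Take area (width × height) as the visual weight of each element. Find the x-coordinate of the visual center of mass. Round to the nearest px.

x ≈ 529

Taking area as weight: donut chart 283·207 = 58581, alert banner 440·304 = 133760, line chart 197·192 = 37824. Sum 230165.
Σw·x = 58581·455 + 133760·653 + 37824·207 = 121829203, so x̄ = 121829203/230165 ≈ 529.31.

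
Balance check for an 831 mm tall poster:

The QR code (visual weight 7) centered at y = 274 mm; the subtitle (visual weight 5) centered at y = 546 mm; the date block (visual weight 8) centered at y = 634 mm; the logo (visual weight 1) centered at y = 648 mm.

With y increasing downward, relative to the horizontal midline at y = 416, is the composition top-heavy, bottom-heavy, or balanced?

bottom-heavy

Total weight = 7 + 5 + 8 + 1 = 21.
y-moment: 7·274 + 5·546 + 8·634 + 1·648 = 10368; centroid 10368/21 ≈ 493.71.
Since 493.7 is below (larger y than) 416, the composition reads bottom-heavy.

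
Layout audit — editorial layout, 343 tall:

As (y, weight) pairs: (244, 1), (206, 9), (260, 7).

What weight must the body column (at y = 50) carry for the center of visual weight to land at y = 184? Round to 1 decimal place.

w ≈ 5.9

Known weights sum to 1 + 9 + 7 = 17; their moment is 1·244 + 9·206 + 7·260 = 3918.
For the centroid to hit 184: (3918 + w·50) / (17 + w) = 184.
Rearranging, w·(50 − 184) = 184·17 − 3918 = -790, so w ≈ -790/-134 = 5.90.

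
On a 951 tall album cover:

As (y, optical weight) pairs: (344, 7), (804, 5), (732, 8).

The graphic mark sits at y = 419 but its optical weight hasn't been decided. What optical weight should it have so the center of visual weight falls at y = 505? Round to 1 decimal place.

Fixed elements: Σw = 7 + 5 + 8 = 20, Σw·y = 7·344 + 5·804 + 8·732 = 12284.
Set Σw·y/Σw = 505: (12284 + 419w) = 505·(20 + w).
So w = (505·20 − 12284)/(419 − 505) = -2184/-86 ≈ 25.40.

w ≈ 25.4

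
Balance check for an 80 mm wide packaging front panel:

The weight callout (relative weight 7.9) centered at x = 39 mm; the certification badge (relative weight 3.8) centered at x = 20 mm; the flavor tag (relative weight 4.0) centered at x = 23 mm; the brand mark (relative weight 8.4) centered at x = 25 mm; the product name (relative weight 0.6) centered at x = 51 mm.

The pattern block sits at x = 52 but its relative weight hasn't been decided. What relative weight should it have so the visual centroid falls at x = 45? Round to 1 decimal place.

w ≈ 56.4

Existing Σw = 24.7 (7.9 + 3.8 + 4.0 + 8.4 + 0.6); existing moment 7.9·39 + 3.8·20 + 4.0·23 + 8.4·25 + 0.6·51 = 716.7.
Set Σw·x/Σw = 45: (716.7 + 52w) = 45·(24.7 + w).
Solving: w = (45·24.7 − 716.7) / (52 − 45) = 394.8 / 7 ≈ 56.40.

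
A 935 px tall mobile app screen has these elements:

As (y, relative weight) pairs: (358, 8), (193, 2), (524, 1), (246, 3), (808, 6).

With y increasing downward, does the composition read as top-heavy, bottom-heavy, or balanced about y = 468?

balanced

Σw = 8 + 2 + 1 + 3 + 6 = 20.
y-moment: 8·358 + 2·193 + 1·524 + 3·246 + 6·808 = 9360; centroid 9360/20 ≈ 468.00.
The centroid 468.00 matches the midline at 468, so the layout is balanced.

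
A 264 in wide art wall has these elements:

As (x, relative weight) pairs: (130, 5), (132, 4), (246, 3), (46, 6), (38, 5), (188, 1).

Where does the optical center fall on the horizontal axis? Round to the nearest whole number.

x ≈ 107

Σw = 5 + 4 + 3 + 6 + 5 + 1 = 24.
Σw·x = 5·130 + 4·132 + 3·246 + 6·46 + 5·38 + 1·188 = 2570, so x̄ = 2570/24 ≈ 107.08.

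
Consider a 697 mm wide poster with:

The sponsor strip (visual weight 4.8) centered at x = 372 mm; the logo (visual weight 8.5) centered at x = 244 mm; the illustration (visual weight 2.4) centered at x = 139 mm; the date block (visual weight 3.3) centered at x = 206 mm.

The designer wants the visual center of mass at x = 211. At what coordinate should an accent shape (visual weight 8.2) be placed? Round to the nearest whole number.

x ≈ 106

New total weight: (4.8 + 8.5 + 2.4 + 3.3) + 8.2 = 27.2.
Along x: (4873.0 + 8.2·x) / 27.2 = 211 (existing moment 4.8·372 + 8.5·244 + 2.4·139 + 3.3·206 = 4873.0) ⇒ x = (5739.2 − 4873.0) / 8.2 ≈ 105.63.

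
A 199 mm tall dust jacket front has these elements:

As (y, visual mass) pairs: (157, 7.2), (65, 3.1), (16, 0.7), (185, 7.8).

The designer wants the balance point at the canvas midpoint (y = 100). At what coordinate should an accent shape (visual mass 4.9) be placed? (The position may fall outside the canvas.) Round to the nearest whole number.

New total weight: (7.2 + 3.1 + 0.7 + 7.8) + 4.9 = 23.7.
y: target moment 23.7×100 = 2370.0; current 7.2·157 + 3.1·65 + 0.7·16 + 7.8·185 = 2786.1; the accent shape supplies -416.1, so y = -416.1/4.9 ≈ -84.92.

y ≈ -85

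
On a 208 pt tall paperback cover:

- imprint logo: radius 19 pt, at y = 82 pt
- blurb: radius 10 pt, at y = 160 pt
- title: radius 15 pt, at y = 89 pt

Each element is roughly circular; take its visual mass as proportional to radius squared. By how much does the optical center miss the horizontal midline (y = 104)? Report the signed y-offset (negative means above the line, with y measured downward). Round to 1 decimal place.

r² weights: imprint logo 19² = 361, blurb 10² = 100, title 15² = 225. Total = 686.
y-moment: 361·82 + 100·160 + 225·89 = 65627; centroid 65627/686 ≈ 95.67.
Difference: 95.67 − 104 ≈ -8.33.

≈ -8.3 pt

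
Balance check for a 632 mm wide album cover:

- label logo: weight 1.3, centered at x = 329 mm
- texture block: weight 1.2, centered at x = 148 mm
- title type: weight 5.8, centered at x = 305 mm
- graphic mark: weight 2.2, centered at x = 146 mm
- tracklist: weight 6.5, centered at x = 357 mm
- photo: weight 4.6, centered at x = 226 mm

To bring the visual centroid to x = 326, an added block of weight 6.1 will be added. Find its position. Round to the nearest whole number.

x ≈ 488

After adding the added block, total weight = 1.3 + 1.2 + 5.8 + 2.2 + 6.5 + 4.6 + 6.1 = 27.7.
x: need Σw·x = 27.7·326 = 9030.2. Existing = 1.3·329 + 1.2·148 + 5.8·305 + 2.2·146 + 6.5·357 + 4.6·226 = 6055.6. Remainder 2974.6 / 6.1 ≈ 487.64.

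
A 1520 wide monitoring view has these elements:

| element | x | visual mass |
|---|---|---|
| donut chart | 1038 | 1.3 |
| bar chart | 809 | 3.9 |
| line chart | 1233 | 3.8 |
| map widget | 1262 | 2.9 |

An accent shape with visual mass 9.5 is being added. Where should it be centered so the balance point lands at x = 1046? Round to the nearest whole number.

x ≈ 1004

New total weight: (1.3 + 3.9 + 3.8 + 2.9) + 9.5 = 21.4.
x: need Σw·x = 21.4·1046 = 22384.4. Existing = 1.3·1038 + 3.9·809 + 3.8·1233 + 2.9·1262 = 12849.7. Remainder 9534.7 / 9.5 ≈ 1003.65.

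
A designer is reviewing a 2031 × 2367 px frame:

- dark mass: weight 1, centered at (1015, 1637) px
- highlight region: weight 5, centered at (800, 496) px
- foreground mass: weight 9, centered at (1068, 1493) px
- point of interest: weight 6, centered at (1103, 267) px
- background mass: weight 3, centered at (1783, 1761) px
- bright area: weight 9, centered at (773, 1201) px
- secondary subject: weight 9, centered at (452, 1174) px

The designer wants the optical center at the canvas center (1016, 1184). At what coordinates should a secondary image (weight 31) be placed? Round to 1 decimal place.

(1179.0, 1310.3)

New total weight: (1 + 5 + 9 + 6 + 3 + 9 + 9) + 31 = 73.
x: need Σw·x = 73·1016 = 74168. Existing = 1·1015 + 5·800 + 9·1068 + 6·1103 + 3·1783 + 9·773 + 9·452 = 37619. Remainder 36549 / 31 ≈ 1179.00.
y: need Σw·y = 73·1184 = 86432. Existing = 1·1637 + 5·496 + 9·1493 + 6·267 + 3·1761 + 9·1201 + 9·1174 = 45814. Remainder 40618 / 31 ≈ 1310.26.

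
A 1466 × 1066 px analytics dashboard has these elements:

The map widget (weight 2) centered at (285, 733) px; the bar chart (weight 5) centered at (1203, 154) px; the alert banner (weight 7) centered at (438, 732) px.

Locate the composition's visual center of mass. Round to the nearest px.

(689, 526)

Σw = 2 + 5 + 7 = 14.
x-moment: 2·285 + 5·1203 + 7·438 = 9651; centroid 9651/14 ≈ 689.36.
y-moment: 2·733 + 5·154 + 7·732 = 7360; centroid 7360/14 ≈ 525.71.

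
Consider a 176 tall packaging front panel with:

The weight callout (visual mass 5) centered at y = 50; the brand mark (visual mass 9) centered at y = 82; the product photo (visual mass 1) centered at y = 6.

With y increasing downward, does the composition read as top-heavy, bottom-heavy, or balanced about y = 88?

Σw = 5 + 9 + 1 = 15.
Σw·y = 5·50 + 9·82 + 1·6 = 994, so ȳ = 994/15 ≈ 66.27.
66.3 vs midline 88 → top-heavy.

top-heavy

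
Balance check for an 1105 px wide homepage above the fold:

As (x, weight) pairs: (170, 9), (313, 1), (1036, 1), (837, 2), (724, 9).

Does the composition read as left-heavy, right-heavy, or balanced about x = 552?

left-heavy

Σw = 9 + 1 + 1 + 2 + 9 = 22.
Σw·x = 9·170 + 1·313 + 1·1036 + 2·837 + 9·724 = 11069, so x̄ = 11069/22 ≈ 503.14.
Since 503.1 is left of 552, the composition reads left-heavy.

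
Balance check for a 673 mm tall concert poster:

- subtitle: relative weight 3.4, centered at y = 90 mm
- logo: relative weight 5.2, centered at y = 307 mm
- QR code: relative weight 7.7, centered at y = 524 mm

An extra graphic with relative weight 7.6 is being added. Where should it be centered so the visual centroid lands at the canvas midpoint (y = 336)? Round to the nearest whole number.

With the extra graphic, Σw becomes 3.4 + 5.2 + 7.7 + 7.6 = 23.9.
y: target moment 23.9×336 = 8030.4; current 3.4·90 + 5.2·307 + 7.7·524 = 5937.2; the extra graphic supplies 2093.2, so y = 2093.2/7.6 ≈ 275.42.

y ≈ 275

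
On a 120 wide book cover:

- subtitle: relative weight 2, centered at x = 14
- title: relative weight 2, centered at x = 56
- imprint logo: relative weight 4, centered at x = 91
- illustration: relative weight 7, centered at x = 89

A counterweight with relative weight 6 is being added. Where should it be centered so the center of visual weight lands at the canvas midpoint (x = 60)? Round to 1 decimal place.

New total weight: (2 + 2 + 4 + 7) + 6 = 21.
Along x: (1127 + 6·x) / 21 = 60 (existing moment 2·14 + 2·56 + 4·91 + 7·89 = 1127) ⇒ x = (1260 − 1127) / 6 ≈ 22.17.

x ≈ 22.2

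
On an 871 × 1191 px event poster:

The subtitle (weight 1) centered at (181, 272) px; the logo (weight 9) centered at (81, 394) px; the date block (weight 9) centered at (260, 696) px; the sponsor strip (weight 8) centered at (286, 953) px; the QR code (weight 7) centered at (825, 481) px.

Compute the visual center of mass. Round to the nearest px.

(333, 620)

Σw = 1 + 9 + 9 + 8 + 7 = 34.
Σw·x = 1·181 + 9·81 + 9·260 + 8·286 + 7·825 = 11313, so x̄ = 11313/34 ≈ 332.74.
Σw·y = 1·272 + 9·394 + 9·696 + 8·953 + 7·481 = 21073, so ȳ = 21073/34 ≈ 619.79.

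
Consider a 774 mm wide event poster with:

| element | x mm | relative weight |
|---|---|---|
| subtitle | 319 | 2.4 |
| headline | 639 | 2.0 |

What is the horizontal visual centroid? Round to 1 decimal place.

x ≈ 464.5

Weights sum to 2.4 + 2.0 = 4.4.
Σw·x = 2.4·319 + 2.0·639 = 2043.6, so x̄ = 2043.6/4.4 ≈ 464.45.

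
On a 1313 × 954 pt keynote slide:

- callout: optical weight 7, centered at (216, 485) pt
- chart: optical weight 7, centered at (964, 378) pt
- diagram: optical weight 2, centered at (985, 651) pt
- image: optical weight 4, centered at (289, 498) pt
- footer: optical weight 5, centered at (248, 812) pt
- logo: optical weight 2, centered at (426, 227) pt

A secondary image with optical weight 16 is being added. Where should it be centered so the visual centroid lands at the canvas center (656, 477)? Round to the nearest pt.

With the secondary image, Σw becomes 7 + 7 + 2 + 4 + 5 + 2 + 16 = 43.
x: need Σw·x = 43·656 = 28208. Existing = 7·216 + 7·964 + 2·985 + 4·289 + 5·248 + 2·426 = 13478. Remainder 14730 / 16 ≈ 920.62.
y: need Σw·y = 43·477 = 20511. Existing = 7·485 + 7·378 + 2·651 + 4·498 + 5·812 + 2·227 = 13849. Remainder 6662 / 16 ≈ 416.38.

(921, 416)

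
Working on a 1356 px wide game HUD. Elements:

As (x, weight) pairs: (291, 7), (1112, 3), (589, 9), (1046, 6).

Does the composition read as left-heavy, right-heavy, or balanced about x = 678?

Weights sum to 7 + 3 + 9 + 6 = 25.
x: (7·291 + 3·1112 + 9·589 + 6·1046) / 25 = 16950 / 25 ≈ 678.00
678.00 = 678 exactly: balanced.

balanced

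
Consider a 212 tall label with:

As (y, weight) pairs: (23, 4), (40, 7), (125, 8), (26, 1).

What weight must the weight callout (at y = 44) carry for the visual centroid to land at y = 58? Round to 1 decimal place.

w ≈ 17.0

Fixed elements: Σw = 4 + 7 + 8 + 1 = 20, Σw·y = 4·23 + 7·40 + 8·125 + 1·26 = 1398.
Set Σw·y/Σw = 58: (1398 + 44w) = 58·(20 + w).
So w = (58·20 − 1398)/(44 − 58) = -238/-14 ≈ 17.00.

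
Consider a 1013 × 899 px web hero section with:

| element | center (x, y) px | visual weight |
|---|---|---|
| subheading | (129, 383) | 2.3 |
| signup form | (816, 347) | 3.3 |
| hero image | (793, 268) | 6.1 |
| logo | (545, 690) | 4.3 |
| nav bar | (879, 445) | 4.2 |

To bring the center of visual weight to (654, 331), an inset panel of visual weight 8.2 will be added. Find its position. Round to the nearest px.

(575, 110)

After adding the inset panel, total weight = 2.3 + 3.3 + 6.1 + 4.3 + 4.2 + 8.2 = 28.4.
x: target moment 28.4×654 = 18573.6; current 2.3·129 + 3.3·816 + 6.1·793 + 4.3·545 + 4.2·879 = 13862.1; the inset panel supplies 4711.5, so x = 4711.5/8.2 ≈ 574.57.
y: target moment 28.4×331 = 9400.4; current 2.3·383 + 3.3·347 + 6.1·268 + 4.3·690 + 4.2·445 = 8496.8; the inset panel supplies 903.6, so y = 903.6/8.2 ≈ 110.20.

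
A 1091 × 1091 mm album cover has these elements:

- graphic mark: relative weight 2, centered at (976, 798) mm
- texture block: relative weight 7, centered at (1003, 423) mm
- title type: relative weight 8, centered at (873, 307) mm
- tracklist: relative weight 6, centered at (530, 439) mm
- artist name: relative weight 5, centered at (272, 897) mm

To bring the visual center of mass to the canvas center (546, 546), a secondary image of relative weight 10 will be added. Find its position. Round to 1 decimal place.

New total weight: (2 + 7 + 8 + 6 + 5) + 10 = 38.
x: need Σw·x = 38·546 = 20748. Existing = 2·976 + 7·1003 + 8·873 + 6·530 + 5·272 = 20497. Remainder 251 / 10 ≈ 25.10.
y: need Σw·y = 38·546 = 20748. Existing = 2·798 + 7·423 + 8·307 + 6·439 + 5·897 = 14132. Remainder 6616 / 10 ≈ 661.60.

(25.1, 661.6)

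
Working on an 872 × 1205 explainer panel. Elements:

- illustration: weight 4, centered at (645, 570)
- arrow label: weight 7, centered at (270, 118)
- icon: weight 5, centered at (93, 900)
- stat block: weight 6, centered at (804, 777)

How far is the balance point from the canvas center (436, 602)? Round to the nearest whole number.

≈ 45

Σw = 4 + 7 + 5 + 6 = 22.
Σw·x = 4·645 + 7·270 + 5·93 + 6·804 = 9759, so x̄ = 9759/22 ≈ 443.59.
Σw·y = 4·570 + 7·118 + 5·900 + 6·777 = 12268, so ȳ = 12268/22 ≈ 557.64.
Offset from (436, 602): Δx ≈ 7.59, Δy ≈ -44.36; distance = √(Δx² + Δy²) ≈ 45.01.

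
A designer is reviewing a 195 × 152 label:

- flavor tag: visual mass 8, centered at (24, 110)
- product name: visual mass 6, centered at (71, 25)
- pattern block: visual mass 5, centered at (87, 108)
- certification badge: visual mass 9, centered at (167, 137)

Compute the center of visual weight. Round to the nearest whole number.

(91, 100)

Σw = 8 + 6 + 5 + 9 = 28.
x-moment: 8·24 + 6·71 + 5·87 + 9·167 = 2556; centroid 2556/28 ≈ 91.29.
y-moment: 8·110 + 6·25 + 5·108 + 9·137 = 2803; centroid 2803/28 ≈ 100.11.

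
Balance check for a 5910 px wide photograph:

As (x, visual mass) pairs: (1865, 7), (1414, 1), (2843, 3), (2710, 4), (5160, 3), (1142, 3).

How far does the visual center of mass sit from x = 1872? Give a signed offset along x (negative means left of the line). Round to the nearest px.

≈ 640 px

Weights sum to 7 + 1 + 3 + 4 + 3 + 3 = 21.
x: moment 52744 / weight 21 ≈ 2511.62
Against x = 1872, that's 2511.62 − 1872 = 639.62.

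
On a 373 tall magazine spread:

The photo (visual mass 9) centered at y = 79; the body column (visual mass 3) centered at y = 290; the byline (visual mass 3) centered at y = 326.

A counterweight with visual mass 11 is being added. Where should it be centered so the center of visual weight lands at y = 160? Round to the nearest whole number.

y ≈ 146

New total weight: (9 + 3 + 3) + 11 = 26.
y: need Σw·y = 26·160 = 4160. Existing = 9·79 + 3·290 + 3·326 = 2559. Remainder 1601 / 11 ≈ 145.55.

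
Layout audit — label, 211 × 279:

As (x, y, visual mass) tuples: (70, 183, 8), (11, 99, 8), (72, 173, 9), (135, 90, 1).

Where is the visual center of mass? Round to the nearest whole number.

(55, 150)

Total weight = 8 + 8 + 9 + 1 = 26.
Σw·x = 8·70 + 8·11 + 9·72 + 1·135 = 1431, so x̄ = 1431/26 ≈ 55.04.
Σw·y = 8·183 + 8·99 + 9·173 + 1·90 = 3903, so ȳ = 3903/26 ≈ 150.12.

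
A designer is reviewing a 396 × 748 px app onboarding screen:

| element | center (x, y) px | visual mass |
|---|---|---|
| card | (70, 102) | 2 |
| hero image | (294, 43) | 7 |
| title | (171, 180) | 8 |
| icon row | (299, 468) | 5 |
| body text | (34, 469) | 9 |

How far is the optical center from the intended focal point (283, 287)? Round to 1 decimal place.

≈ 110.6 px

Weights sum to 2 + 7 + 8 + 5 + 9 = 31.
Σw·x = 2·70 + 7·294 + 8·171 + 5·299 + 9·34 = 5367, so x̄ = 5367/31 ≈ 173.13.
Σw·y = 2·102 + 7·43 + 8·180 + 5·468 + 9·469 = 8506, so ȳ = 8506/31 ≈ 274.39.
Relative to (283, 287): Δ = (-109.87, -12.61); |Δ| = √(-109.87² + -12.61²) ≈ 110.59.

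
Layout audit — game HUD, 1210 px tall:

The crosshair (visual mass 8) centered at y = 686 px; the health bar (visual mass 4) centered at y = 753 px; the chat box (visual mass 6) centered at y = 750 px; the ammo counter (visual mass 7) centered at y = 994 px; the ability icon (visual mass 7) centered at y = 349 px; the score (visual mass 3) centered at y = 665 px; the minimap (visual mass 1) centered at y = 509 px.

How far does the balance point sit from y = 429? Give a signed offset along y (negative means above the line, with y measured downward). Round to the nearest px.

≈ 263 px

Weights sum to 8 + 4 + 6 + 7 + 7 + 3 + 1 = 36.
y: moment 24905 / weight 36 ≈ 691.81
Against y = 429, that's 691.81 − 429 = 262.81.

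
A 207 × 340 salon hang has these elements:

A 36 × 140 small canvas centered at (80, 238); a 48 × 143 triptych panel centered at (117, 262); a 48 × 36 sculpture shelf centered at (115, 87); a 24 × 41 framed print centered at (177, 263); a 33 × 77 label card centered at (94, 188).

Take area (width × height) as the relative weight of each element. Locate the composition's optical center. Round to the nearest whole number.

Areas: small canvas 36·140 = 5040, triptych panel 48·143 = 6864, sculpture shelf 48·36 = 1728, framed print 24·41 = 984, label card 33·77 = 2541. Total weight = 17157.
x: (5040·80 + 6864·117 + 1728·115 + 984·177 + 2541·94) / 17157 = 1818030 / 17157 ≈ 105.96
y: (5040·238 + 6864·262 + 1728·87 + 984·263 + 2541·188) / 17157 = 3884724 / 17157 ≈ 226.42

(106, 226)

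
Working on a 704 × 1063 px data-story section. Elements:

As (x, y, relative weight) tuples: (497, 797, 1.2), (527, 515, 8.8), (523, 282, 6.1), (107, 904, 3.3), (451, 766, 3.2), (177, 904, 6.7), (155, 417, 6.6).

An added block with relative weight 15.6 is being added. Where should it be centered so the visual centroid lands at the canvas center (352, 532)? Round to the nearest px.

(365, 381)

New total weight: (1.2 + 8.8 + 6.1 + 3.3 + 3.2 + 6.7 + 6.6) + 15.6 = 51.5.
Along x: (12429.5 + 15.6·x) / 51.5 = 352 (existing moment 1.2·497 + 8.8·527 + 6.1·523 + 3.3·107 + 3.2·451 + 6.7·177 + 6.6·155 = 12429.5) ⇒ x = (18128.0 − 12429.5) / 15.6 ≈ 365.29.
Along y: (21452.0 + 15.6·y) / 51.5 = 532 (existing moment 1.2·797 + 8.8·515 + 6.1·282 + 3.3·904 + 3.2·766 + 6.7·904 + 6.6·417 = 21452.0) ⇒ y = (27398.0 − 21452.0) / 15.6 ≈ 381.15.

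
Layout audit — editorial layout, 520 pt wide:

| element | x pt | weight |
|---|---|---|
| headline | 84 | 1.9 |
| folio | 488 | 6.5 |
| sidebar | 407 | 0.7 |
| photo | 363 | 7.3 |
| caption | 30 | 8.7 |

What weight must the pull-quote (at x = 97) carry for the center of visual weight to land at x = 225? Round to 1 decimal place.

Existing Σw = 25.1 (1.9 + 6.5 + 0.7 + 7.3 + 8.7); existing moment 1.9·84 + 6.5·488 + 0.7·407 + 7.3·363 + 8.7·30 = 6527.4.
Set Σw·x/Σw = 225: (6527.4 + 97w) = 225·(25.1 + w).
Rearranging, w·(97 − 225) = 225·25.1 − 6527.4 = -879.9, so w ≈ -879.9/-128 = 6.87.

w ≈ 6.9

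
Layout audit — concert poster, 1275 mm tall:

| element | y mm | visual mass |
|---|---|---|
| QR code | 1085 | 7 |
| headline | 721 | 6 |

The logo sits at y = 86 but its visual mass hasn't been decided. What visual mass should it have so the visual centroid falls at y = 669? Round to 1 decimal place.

w ≈ 5.5

Fixed elements: Σw = 7 + 6 = 13, Σw·y = 7·1085 + 6·721 = 11921.
For the centroid to hit 669: (11921 + w·86) / (13 + w) = 669.
Rearranging, w·(86 − 669) = 669·13 − 11921 = -3224, so w ≈ -3224/-583 = 5.53.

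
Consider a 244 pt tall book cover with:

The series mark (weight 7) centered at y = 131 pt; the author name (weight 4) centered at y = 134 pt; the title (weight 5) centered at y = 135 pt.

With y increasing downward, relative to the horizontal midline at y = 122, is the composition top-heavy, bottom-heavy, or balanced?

bottom-heavy

Weights sum to 7 + 4 + 5 = 16.
Σw·y = 7·131 + 4·134 + 5·135 = 2128, so ȳ = 2128/16 ≈ 133.00.
Since 133.0 is below (larger y than) 122, the composition reads bottom-heavy.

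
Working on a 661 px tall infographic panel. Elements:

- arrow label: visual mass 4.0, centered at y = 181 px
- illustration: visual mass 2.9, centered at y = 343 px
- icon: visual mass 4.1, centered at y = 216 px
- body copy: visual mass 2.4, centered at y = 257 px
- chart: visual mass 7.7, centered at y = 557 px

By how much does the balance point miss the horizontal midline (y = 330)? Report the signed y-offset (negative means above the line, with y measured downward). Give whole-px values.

≈ 26 px

Σw = 4.0 + 2.9 + 4.1 + 2.4 + 7.7 = 21.1.
y-moment: 4.0·181 + 2.9·343 + 4.1·216 + 2.4·257 + 7.7·557 = 7510.0; centroid 7510.0/21.1 ≈ 355.92.
Difference: 355.92 − 330 ≈ 25.92.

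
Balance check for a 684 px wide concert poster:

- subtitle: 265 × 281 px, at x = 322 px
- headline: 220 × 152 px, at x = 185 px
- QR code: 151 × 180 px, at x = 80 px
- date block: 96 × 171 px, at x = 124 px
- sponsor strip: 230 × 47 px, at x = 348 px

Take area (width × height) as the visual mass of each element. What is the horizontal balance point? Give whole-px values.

Areas: subtitle 265·281 = 74465, headline 220·152 = 33440, QR code 151·180 = 27180, date block 96·171 = 16416, sponsor strip 230·47 = 10810. Total weight = 162311.
x-moment: 74465·322 + 33440·185 + 27180·80 + 16416·124 + 10810·348 = 38135994; centroid 38135994/162311 ≈ 234.96.

x ≈ 235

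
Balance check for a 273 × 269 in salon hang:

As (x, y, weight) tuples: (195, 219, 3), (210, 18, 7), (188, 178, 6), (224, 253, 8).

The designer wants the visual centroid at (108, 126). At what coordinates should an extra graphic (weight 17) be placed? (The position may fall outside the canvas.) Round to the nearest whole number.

New total weight: (3 + 7 + 6 + 8) + 17 = 41.
Along x: (4975 + 17·x) / 41 = 108 (existing moment 3·195 + 7·210 + 6·188 + 8·224 = 4975) ⇒ x = (4428 − 4975) / 17 ≈ -32.18.
Along y: (3875 + 17·y) / 41 = 126 (existing moment 3·219 + 7·18 + 6·178 + 8·253 = 3875) ⇒ y = (5166 − 3875) / 17 ≈ 75.94.

(-32, 76)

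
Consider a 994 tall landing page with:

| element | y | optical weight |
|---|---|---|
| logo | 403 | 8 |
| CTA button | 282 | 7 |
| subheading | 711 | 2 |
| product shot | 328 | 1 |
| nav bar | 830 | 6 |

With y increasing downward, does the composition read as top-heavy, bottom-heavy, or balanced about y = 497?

Total weight = 8 + 7 + 2 + 1 + 6 = 24.
y: (8·403 + 7·282 + 2·711 + 1·328 + 6·830) / 24 = 11928 / 24 ≈ 497.00
That equals the midline 497 — balanced.

balanced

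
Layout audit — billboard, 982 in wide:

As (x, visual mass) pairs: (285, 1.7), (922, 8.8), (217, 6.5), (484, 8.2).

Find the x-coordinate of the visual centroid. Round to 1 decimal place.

Weights sum to 1.7 + 8.8 + 6.5 + 8.2 = 25.2.
x-moment: 1.7·285 + 8.8·922 + 6.5·217 + 8.2·484 = 13977.4; centroid 13977.4/25.2 ≈ 554.66.

x ≈ 554.7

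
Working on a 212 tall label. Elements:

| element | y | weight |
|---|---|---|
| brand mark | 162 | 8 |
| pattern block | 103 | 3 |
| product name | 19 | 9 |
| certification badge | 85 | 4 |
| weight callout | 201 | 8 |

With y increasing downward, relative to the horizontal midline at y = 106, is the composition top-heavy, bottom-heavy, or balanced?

Weights sum to 8 + 3 + 9 + 4 + 8 = 32.
y-moment: 8·162 + 3·103 + 9·19 + 4·85 + 8·201 = 3724; centroid 3724/32 ≈ 116.38.
116.4 lies below (larger y than) the midline 106, so the layout is bottom-heavy.

bottom-heavy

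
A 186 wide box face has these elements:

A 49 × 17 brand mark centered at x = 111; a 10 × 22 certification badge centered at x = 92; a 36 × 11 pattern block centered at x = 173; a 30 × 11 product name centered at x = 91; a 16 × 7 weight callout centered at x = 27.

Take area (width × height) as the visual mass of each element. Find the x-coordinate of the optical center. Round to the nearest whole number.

Taking area as weight: brand mark 49·17 = 833, certification badge 10·22 = 220, pattern block 36·11 = 396, product name 30·11 = 330, weight callout 16·7 = 112. Sum 1891.
x-moment: 833·111 + 220·92 + 396·173 + 330·91 + 112·27 = 214265; centroid 214265/1891 ≈ 113.31.

x ≈ 113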